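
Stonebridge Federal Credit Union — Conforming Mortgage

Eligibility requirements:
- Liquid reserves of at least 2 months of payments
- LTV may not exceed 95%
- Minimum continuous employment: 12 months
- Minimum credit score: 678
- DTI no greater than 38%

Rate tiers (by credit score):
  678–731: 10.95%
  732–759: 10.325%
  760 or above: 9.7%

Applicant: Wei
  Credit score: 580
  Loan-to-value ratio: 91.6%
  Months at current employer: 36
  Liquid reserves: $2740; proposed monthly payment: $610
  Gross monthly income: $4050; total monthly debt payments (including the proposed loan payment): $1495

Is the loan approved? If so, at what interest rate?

Credit score 580 < 678 (below minimum)
Employment 36 ≥ 12 months
LTV 91.6% — within 95%
DTI: 1,495 ÷ 4,050 = 36.9%, within the 38% cap
Reserves: 2,740 ÷ 610 = 4.5 months (meets 2-month minimum)
Not all requirements met → denied.

Denied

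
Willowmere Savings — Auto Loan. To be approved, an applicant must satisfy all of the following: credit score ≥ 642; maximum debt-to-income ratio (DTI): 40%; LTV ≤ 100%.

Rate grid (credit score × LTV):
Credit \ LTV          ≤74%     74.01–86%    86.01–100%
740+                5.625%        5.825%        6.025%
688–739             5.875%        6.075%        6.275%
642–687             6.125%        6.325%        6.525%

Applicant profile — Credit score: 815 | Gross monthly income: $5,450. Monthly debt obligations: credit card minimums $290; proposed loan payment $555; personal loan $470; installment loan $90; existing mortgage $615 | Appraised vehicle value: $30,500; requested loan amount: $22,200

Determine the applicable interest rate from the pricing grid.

Credit score 815 ≥ 642; Total monthly debts = (290 + 555 + 470 + 90 + 615) = 2,020. DTI = 2,020/5,450 = 37.1% ≤ 40%
Loan-to-value = 22,200/30,500 = 72.8% — pass (100% max)
Score 815 is in the 740+ band; LTV 72.8% is in the ≤74% band → 5.625%.

5.625%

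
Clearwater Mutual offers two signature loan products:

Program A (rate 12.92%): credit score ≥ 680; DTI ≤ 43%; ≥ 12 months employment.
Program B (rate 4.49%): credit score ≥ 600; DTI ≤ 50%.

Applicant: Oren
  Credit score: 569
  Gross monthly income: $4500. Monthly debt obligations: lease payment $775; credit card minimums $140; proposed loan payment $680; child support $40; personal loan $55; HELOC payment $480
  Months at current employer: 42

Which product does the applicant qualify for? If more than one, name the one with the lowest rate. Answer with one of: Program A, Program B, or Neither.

Total debts = (775 + 140 + 680 + 40 + 55 + 480) = 2,170; DTI = 2,170/4,500 = 48.2%.
Program A: score 569 < 680; DTI 48.2% > 43%; employment 42 ≥ 12 mo → does not qualify.
Program B: score 569 < 600; DTI 48.2% ≤ 50% → does not qualify.

Neither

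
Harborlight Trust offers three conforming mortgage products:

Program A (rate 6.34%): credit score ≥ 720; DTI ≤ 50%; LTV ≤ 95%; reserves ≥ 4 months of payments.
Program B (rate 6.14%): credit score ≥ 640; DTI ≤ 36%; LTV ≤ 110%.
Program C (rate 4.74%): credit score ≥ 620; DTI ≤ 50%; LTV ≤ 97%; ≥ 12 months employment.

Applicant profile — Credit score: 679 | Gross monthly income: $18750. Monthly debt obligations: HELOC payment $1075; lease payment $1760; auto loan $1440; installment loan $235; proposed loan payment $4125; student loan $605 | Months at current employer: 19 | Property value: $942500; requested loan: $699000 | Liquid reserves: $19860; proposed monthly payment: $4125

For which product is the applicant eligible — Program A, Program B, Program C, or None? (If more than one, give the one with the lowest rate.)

Program C

Total debts = (1,075 + 1,760 + 1,440 + 235 + 4,125 + 605) = 9,240; DTI = 9,240/18,750 = 49.3%.
LTV = 699,000/942,500 = 74.2%.
Reserves = 19,860/4,125 = 4.8 months.
Program A: score 679 < 720; DTI 49.3% ≤ 50%; LTV 74.2% ≤ 95%; reserves 4.8 ≥ 4 mo → does not qualify.
Program B: score 679 ≥ 640; DTI 49.3% > 36%; LTV 74.2% ≤ 110% → does not qualify.
Program C: score 679 ≥ 620; DTI 49.3% ≤ 50%; LTV 74.2% ≤ 97%; employment 19 ≥ 12 mo → qualifies.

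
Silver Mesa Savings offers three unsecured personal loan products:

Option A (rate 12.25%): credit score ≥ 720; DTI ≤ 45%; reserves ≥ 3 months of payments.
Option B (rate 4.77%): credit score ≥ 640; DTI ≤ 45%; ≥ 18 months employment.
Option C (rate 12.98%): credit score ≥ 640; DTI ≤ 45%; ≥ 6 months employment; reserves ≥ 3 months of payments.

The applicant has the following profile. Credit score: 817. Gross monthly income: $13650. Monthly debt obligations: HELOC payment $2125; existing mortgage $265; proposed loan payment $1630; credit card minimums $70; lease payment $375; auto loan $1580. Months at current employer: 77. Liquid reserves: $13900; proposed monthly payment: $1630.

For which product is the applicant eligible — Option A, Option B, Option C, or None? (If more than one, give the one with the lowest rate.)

Total debts = (2,125 + 265 + 1,630 + 70 + 375 + 1,580) = 6,045; DTI = 6,045/13,650 = 44.3%.
Reserves = 13,900/1,630 = 8.5 months.
Option A: score 817 ≥ 720; DTI 44.3% ≤ 45%; reserves 8.5 ≥ 3 mo → qualifies.
Option B: score 817 ≥ 640; DTI 44.3% ≤ 45%; employment 77 ≥ 18 mo → qualifies.
Option C: score 817 ≥ 640; DTI 44.3% ≤ 45%; employment 77 ≥ 6 mo; reserves 8.5 ≥ 3 mo → qualifies.
Qualifying: Option A, Option B, Option C. Lowest rate is 4.77% → Option B.

Option B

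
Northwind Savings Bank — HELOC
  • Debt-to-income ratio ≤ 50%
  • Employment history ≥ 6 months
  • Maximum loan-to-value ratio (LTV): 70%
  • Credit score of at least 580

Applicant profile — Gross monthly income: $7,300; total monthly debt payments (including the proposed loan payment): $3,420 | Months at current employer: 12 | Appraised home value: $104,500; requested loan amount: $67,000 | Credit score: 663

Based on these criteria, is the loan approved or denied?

Approved

DTI = 3,420/7,300 = 46.8% ≤ 50%
Employment 12 ≥ 6 months
LTV: 67,000 ÷ 104,500 = 64.1%, within 70% cap
Credit score 663 ≥ 580 (meets)
All criteria satisfied.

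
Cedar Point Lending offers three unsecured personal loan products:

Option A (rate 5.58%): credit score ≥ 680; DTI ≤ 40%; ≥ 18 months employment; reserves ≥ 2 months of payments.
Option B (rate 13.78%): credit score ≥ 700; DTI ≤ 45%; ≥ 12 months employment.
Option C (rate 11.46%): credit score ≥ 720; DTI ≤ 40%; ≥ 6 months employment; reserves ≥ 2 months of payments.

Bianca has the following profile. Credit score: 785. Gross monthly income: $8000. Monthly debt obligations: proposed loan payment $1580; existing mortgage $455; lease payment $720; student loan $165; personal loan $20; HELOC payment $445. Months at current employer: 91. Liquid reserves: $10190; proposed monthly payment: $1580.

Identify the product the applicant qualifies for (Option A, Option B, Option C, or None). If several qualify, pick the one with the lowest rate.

Total debts = (1,580 + 455 + 720 + 165 + 20 + 445) = 3,385; DTI = 3,385/8,000 = 42.3%.
Reserves = 10,190/1,580 = 6.4 months.
Option A: score 785 ≥ 680; DTI 42.3% > 40%; employment 91 ≥ 18 mo; reserves 6.4 ≥ 2 mo → does not qualify.
Option B: score 785 ≥ 700; DTI 42.3% ≤ 45%; employment 91 ≥ 12 mo → qualifies.
Option C: score 785 ≥ 720; DTI 42.3% > 40%; employment 91 ≥ 6 mo; reserves 6.4 ≥ 2 mo → does not qualify.

Option B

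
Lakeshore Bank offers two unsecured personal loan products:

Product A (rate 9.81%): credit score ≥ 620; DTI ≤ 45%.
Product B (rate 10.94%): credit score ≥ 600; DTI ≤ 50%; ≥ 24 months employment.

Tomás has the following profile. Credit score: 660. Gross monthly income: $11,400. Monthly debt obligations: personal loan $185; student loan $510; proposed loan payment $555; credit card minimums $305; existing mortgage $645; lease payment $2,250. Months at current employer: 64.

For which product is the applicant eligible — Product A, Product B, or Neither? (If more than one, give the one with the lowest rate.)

Total debts = (185 + 510 + 555 + 305 + 645 + 2,250) = 4,450; DTI = 4,450/11,400 = 39%.
Product A: score 660 ≥ 620; DTI 39% ≤ 45% → qualifies.
Product B: score 660 ≥ 600; DTI 39% ≤ 50%; employment 64 ≥ 24 mo → qualifies.
Qualifying: Product A, Product B. Lowest rate is 9.81% → Product A.

Product A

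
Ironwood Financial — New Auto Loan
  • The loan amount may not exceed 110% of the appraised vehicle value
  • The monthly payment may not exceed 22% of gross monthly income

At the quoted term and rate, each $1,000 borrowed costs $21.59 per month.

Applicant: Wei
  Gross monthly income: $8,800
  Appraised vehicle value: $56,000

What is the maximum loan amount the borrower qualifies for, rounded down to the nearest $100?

Payment cap: 22% × $8,800 = $1,936/month.
At $21.59 per $1,000, that supports 1,936/21.59 × 1,000 ≈ $89,671 → $89,600.
LTV cap: 110% × $56,000 = $61,600 → $61,600.
Binding constraint: loan-to-value.

$61,600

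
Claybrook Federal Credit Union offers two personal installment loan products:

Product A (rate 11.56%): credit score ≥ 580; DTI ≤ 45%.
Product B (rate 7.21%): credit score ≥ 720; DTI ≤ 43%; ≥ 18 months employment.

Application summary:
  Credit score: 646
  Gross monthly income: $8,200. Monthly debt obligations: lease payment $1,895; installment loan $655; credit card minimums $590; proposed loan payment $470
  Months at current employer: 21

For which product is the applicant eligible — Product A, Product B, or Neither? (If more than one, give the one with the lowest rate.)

Product A

Total debts = (1,895 + 655 + 590 + 470) = 3,610; DTI = 3,610/8,200 = 44%.
Product A: score 646 ≥ 580; DTI 44% ≤ 45% → qualifies.
Product B: score 646 < 720; DTI 44% > 43%; employment 21 ≥ 18 mo → does not qualify.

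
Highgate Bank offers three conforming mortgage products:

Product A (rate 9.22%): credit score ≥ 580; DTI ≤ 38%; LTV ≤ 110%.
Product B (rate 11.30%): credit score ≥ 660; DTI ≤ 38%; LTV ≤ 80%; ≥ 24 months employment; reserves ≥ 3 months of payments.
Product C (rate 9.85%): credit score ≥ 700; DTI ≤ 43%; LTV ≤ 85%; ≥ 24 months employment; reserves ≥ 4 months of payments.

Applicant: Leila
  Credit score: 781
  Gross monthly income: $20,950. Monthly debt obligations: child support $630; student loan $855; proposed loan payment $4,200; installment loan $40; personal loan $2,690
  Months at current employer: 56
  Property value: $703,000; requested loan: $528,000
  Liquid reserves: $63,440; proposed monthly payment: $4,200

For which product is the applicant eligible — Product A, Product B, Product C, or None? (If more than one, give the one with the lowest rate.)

Total debts = (630 + 855 + 4,200 + 40 + 2,690) = 8,415; DTI = 8,415/20,950 = 40.2%.
LTV = 528,000/703,000 = 75.1%.
Reserves = 63,440/4,200 = 15.1 months.
Product A: score 781 ≥ 580; DTI 40.2% > 38%; LTV 75.1% ≤ 110% → does not qualify.
Product B: score 781 ≥ 660; DTI 40.2% > 38%; LTV 75.1% ≤ 80%; employment 56 ≥ 24 mo; reserves 15.1 ≥ 3 mo → does not qualify.
Product C: score 781 ≥ 700; DTI 40.2% ≤ 43%; LTV 75.1% ≤ 85%; employment 56 ≥ 24 mo; reserves 15.1 ≥ 4 mo → qualifies.

Product C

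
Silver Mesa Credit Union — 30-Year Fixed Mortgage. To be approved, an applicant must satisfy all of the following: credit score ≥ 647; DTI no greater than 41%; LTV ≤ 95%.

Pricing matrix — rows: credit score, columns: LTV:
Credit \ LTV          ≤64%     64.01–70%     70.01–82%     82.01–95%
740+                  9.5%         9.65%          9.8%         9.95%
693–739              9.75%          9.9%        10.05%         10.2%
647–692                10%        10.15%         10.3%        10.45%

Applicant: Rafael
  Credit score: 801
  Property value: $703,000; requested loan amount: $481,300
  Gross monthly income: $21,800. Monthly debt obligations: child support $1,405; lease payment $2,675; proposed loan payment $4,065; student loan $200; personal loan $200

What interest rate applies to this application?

9.65%

Credit score 801 ≥ 647; Total monthly debts = (1,405 + 2,675 + 4,065 + 200 + 200) = 8,545. Debt-to-income = 8,545/21,800 = 39.2% — meets 41% limit
Loan-to-value = 481,300/703,000 = 68.5% — pass (95% max)
Score 801 is in the 740+ band; LTV 68.5% is in the 64.01–70% band → 9.65%.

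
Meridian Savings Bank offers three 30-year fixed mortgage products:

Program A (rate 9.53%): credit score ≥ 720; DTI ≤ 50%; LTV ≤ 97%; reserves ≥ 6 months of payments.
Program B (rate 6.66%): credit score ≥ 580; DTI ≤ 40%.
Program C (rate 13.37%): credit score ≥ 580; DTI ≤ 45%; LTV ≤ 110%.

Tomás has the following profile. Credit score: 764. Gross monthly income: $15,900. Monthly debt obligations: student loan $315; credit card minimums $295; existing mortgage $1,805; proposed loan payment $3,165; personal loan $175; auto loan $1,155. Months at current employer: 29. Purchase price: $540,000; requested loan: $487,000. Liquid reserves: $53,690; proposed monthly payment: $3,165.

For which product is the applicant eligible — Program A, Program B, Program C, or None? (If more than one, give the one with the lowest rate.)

Program A

Total debts = (315 + 295 + 1,805 + 3,165 + 175 + 1,155) = 6,910; DTI = 6,910/15,900 = 43.5%.
LTV = 487,000/540,000 = 90.2%.
Reserves = 53,690/3,165 = 17.0 months.
Program A: score 764 ≥ 720; DTI 43.5% ≤ 50%; LTV 90.2% ≤ 97%; reserves 17.0 ≥ 6 mo → qualifies.
Program B: score 764 ≥ 580; DTI 43.5% > 40% → does not qualify.
Program C: score 764 ≥ 580; DTI 43.5% ≤ 45%; LTV 90.2% ≤ 110% → qualifies.
Qualifying: Program A, Program C. Lowest rate is 9.53% → Program A.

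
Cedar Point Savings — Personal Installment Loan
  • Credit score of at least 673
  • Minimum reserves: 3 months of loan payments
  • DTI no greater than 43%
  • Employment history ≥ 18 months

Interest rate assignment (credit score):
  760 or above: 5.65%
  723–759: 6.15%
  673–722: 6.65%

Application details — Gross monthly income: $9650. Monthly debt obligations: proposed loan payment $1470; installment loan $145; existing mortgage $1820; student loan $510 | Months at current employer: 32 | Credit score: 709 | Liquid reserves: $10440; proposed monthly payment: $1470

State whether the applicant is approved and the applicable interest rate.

Credit score 709 ≥ 673 (meets minimum)
Total monthly debts = (1,470 + 145 + 1,820 + 510) = 3,945. DTI = 3,945/9,650 = 40.9% ≤ 43%
Employment 32 ≥ 18 months
Reserves = 10,440/1,470 = 7.1 months ≥ 3
All requirements met. Score 709 falls in the 673–722 tier → 6.65%.

Approved at 6.65%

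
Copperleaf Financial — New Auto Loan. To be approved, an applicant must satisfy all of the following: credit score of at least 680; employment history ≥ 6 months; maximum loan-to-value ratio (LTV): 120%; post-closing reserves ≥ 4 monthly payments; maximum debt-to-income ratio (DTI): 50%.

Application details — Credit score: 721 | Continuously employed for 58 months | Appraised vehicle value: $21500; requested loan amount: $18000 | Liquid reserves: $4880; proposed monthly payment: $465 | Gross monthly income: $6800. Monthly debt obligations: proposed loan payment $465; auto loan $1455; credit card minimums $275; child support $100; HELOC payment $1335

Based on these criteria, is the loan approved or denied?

Credit score 721 ≥ 680 (meets)
Employment 58 ≥ 6 months
Loan-to-value = 18,000/21,500 = 83.7% — pass (120% max)
Reserves = 4,880/465 = 10.5 months ≥ 4
Total monthly debts = (465 + 1,455 + 275 + 100 + 1,335) = 3,630. Debt-to-income = 3,630/6,800 = 53.4% — over 50% limit
Fails on DTI.

Denied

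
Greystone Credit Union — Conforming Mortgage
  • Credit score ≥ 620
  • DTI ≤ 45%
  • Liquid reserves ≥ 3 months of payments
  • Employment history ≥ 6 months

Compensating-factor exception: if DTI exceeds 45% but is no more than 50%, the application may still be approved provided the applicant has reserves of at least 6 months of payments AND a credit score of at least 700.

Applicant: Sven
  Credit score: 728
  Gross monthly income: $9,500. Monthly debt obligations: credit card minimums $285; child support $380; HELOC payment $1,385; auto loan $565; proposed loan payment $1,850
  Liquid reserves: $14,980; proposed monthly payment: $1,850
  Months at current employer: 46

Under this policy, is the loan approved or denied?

Credit score 728 ≥ 620 (meets base)
Total debts = (285 + 380 + 1,385 + 565 + 1,850) = 4,465. DTI = 4,465/9,500 = 47% > 45% — standard DTI limit exceeded.
Reserves = 14,980/1,850 = 8.1 months ≥ 3
Employment 46 ≥ 6 months
47% falls in the override range (45%–50%), so the compensating-factor test applies.
Override check — reserves: 8.1 mo (ok); score: 728 (ok).
Both compensating conditions met → exception applies.

Approved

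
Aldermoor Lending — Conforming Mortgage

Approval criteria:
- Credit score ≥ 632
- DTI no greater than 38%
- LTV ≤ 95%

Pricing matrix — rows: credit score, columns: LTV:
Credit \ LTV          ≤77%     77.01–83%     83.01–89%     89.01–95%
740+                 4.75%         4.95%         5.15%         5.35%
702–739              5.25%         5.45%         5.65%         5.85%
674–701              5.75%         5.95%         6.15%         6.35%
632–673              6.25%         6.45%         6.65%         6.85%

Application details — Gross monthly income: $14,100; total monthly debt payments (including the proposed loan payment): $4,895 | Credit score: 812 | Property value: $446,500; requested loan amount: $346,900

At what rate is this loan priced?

Credit score 812 ≥ 632; Debt-to-income = 4,895/14,100 = 34.7% — meets 38% limit
LTV = 346,900/446,500 = 77.7% ≤ 95%
Row: 812 falls in 740+. Column: 77.7% falls in 77.01–83%. Rate = 4.95%.

4.95%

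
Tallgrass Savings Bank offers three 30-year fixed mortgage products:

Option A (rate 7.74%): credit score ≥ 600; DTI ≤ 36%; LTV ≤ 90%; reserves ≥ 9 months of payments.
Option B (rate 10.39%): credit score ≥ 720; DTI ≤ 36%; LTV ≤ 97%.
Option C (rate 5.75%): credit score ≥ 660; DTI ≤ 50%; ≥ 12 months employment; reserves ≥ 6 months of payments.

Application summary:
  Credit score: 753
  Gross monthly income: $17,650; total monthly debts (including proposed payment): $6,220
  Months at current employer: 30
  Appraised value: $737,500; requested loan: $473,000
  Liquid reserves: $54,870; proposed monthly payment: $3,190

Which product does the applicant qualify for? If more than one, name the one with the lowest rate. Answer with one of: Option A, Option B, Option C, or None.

Option C

DTI = 6,220/17,650 = 35.2%.
LTV = 473,000/737,500 = 64.1%.
Reserves = 54,870/3,190 = 17.2 months.
Option A: score 753 ≥ 600; DTI 35.2% ≤ 36%; LTV 64.1% ≤ 90%; reserves 17.2 ≥ 9 mo → qualifies.
Option B: score 753 ≥ 720; DTI 35.2% ≤ 36%; LTV 64.1% ≤ 97% → qualifies.
Option C: score 753 ≥ 660; DTI 35.2% ≤ 50%; employment 30 ≥ 12 mo; reserves 17.2 ≥ 6 mo → qualifies.
Qualifying: Option A, Option B, Option C. Lowest rate is 5.75% → Option C.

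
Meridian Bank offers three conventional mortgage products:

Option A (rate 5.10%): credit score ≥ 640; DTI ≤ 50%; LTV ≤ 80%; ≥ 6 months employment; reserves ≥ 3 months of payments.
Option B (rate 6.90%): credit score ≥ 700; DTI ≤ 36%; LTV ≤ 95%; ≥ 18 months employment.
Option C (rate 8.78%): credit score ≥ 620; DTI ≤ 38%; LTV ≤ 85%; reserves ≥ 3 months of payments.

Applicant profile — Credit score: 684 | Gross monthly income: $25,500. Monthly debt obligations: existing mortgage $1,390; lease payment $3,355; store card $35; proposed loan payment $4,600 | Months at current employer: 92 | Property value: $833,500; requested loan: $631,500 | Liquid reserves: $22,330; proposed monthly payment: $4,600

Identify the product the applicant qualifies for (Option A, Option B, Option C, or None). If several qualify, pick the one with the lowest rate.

Option A

Total debts = (1,390 + 3,355 + 35 + 4,600) = 9,380; DTI = 9,380/25,500 = 36.8%.
LTV = 631,500/833,500 = 75.8%.
Reserves = 22,330/4,600 = 4.9 months.
Option A: score 684 ≥ 640; DTI 36.8% ≤ 50%; LTV 75.8% ≤ 80%; employment 92 ≥ 6 mo; reserves 4.9 ≥ 3 mo → qualifies.
Option B: score 684 < 700; DTI 36.8% > 36%; LTV 75.8% ≤ 95%; employment 92 ≥ 18 mo → does not qualify.
Option C: score 684 ≥ 620; DTI 36.8% ≤ 38%; LTV 75.8% ≤ 85%; reserves 4.9 ≥ 3 mo → qualifies.
Qualifying: Option A, Option C. Lowest rate is 5.10% → Option A.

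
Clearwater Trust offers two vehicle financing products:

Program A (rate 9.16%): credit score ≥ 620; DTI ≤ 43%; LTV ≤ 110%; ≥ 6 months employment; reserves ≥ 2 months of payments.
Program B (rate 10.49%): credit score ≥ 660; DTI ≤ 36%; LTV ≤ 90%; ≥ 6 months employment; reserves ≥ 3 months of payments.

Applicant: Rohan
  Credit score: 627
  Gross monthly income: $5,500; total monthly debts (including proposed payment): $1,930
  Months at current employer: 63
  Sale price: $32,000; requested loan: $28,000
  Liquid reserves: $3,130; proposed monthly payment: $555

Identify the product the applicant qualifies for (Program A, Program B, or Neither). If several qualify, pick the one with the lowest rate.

DTI = 1,930/5,500 = 35.1%.
LTV = 28,000/32,000 = 87.5%.
Reserves = 3,130/555 = 5.6 months.
Program A: score 627 ≥ 620; DTI 35.1% ≤ 43%; LTV 87.5% ≤ 110%; employment 63 ≥ 6 mo; reserves 5.6 ≥ 2 mo → qualifies.
Program B: score 627 < 660; DTI 35.1% ≤ 36%; LTV 87.5% ≤ 90%; employment 63 ≥ 6 mo; reserves 5.6 ≥ 3 mo → does not qualify.

Program A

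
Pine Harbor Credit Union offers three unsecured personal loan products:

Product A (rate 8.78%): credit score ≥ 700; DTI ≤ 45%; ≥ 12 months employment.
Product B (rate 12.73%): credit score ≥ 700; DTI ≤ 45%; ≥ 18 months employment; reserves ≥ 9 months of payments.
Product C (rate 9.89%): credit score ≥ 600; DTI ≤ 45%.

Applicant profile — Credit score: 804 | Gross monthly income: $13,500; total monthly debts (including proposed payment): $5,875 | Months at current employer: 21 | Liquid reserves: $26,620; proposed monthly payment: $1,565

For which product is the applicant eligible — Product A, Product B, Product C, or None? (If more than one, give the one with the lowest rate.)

Product A

DTI = 5,875/13,500 = 43.5%.
Reserves = 26,620/1,565 = 17.0 months.
Product A: score 804 ≥ 700; DTI 43.5% ≤ 45%; employment 21 ≥ 12 mo → qualifies.
Product B: score 804 ≥ 700; DTI 43.5% ≤ 45%; employment 21 ≥ 18 mo; reserves 17.0 ≥ 9 mo → qualifies.
Product C: score 804 ≥ 600; DTI 43.5% ≤ 45% → qualifies.
Qualifying: Product A, Product B, Product C. Lowest rate is 8.78% → Product A.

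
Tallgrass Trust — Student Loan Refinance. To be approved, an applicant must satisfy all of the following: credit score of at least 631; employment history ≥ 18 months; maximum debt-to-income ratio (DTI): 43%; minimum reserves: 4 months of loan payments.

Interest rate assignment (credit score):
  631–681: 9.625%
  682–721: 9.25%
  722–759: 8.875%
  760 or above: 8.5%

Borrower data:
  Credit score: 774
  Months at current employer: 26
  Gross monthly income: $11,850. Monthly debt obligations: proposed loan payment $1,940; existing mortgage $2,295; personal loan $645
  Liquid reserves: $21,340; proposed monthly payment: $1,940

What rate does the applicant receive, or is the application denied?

Credit score 774 ≥ 631 (meets minimum)
Employment 26 ≥ 18 months
Reserves: 21,340 ÷ 1,940 = 11.0 months (meets 4-month minimum)
Total monthly debts = (1,940 + 2,295 + 645) = 4,880. DTI: 4,880 ÷ 11,850 = 41.2%, within the 43% cap
All requirements met. Score 774 falls in the 760 or above tier → 8.5%.

Approved at 8.5%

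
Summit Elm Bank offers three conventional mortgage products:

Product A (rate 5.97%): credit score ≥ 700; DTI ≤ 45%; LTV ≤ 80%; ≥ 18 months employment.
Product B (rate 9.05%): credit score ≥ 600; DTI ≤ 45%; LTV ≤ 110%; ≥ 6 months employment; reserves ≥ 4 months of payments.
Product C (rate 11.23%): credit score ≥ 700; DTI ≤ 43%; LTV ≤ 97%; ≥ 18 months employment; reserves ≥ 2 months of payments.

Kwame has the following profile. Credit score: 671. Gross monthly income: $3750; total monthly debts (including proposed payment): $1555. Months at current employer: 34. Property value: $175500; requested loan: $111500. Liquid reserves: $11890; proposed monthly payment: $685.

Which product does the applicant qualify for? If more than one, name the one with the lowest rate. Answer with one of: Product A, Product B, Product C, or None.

Product B

DTI = 1,555/3,750 = 41.5%.
LTV = 111,500/175,500 = 63.5%.
Reserves = 11,890/685 = 17.4 months.
Product A: score 671 < 700; DTI 41.5% ≤ 45%; LTV 63.5% ≤ 80%; employment 34 ≥ 18 mo → does not qualify.
Product B: score 671 ≥ 600; DTI 41.5% ≤ 45%; LTV 63.5% ≤ 110%; employment 34 ≥ 6 mo; reserves 17.4 ≥ 4 mo → qualifies.
Product C: score 671 < 700; DTI 41.5% ≤ 43%; LTV 63.5% ≤ 97%; employment 34 ≥ 18 mo; reserves 17.4 ≥ 2 mo → does not qualify.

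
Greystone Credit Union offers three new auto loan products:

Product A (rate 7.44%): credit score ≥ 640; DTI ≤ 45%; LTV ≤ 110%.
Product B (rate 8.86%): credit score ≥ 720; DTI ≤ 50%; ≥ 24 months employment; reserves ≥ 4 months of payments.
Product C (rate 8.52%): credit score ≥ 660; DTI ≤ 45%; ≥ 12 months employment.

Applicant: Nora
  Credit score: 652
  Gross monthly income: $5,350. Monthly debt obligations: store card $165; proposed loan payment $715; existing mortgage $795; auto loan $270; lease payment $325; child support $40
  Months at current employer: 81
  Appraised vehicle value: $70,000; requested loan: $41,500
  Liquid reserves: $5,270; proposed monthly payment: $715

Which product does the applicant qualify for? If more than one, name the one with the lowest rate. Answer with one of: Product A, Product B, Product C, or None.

Total debts = (165 + 715 + 795 + 270 + 325 + 40) = 2,310; DTI = 2,310/5,350 = 43.2%.
LTV = 41,500/70,000 = 59.3%.
Reserves = 5,270/715 = 7.4 months.
Product A: score 652 ≥ 640; DTI 43.2% ≤ 45%; LTV 59.3% ≤ 110% → qualifies.
Product B: score 652 < 720; DTI 43.2% ≤ 50%; employment 81 ≥ 24 mo; reserves 7.4 ≥ 4 mo → does not qualify.
Product C: score 652 < 660; DTI 43.2% ≤ 45%; employment 81 ≥ 12 mo → does not qualify.

Product A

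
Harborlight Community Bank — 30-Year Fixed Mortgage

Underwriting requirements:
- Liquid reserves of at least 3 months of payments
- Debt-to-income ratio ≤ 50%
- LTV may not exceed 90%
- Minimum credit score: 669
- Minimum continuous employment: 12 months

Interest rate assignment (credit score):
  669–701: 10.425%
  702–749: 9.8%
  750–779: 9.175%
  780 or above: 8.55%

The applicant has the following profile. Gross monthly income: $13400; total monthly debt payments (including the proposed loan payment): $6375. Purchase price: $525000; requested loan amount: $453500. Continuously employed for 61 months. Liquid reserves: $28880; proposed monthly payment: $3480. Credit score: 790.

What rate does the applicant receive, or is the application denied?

Approved at 8.55%

Credit score 790 ≥ 669 (meets minimum)
Employment 61 ≥ 12 months
Debt-to-income = 6,375/13,400 = 47.6% — meets 50% limit
Loan-to-value = 453,500/525,000 = 86.4% — pass (90% max)
Reserves = 28,880/3,480 = 8.3 months ≥ 3
All requirements met. Score 790 falls in the 780 or above tier → 8.55%.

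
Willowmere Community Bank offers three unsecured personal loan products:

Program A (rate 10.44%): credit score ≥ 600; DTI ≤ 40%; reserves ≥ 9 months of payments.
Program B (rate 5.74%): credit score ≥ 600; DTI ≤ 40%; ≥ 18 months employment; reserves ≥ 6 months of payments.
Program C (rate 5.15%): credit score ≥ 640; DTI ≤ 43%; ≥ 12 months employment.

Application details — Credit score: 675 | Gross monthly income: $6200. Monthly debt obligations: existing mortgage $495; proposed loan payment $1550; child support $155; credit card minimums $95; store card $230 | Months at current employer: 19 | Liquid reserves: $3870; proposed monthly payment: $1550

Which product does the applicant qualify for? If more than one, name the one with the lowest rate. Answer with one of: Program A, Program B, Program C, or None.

Program C

Total debts = (495 + 1,550 + 155 + 95 + 230) = 2,525; DTI = 2,525/6,200 = 40.7%.
Reserves = 3,870/1,550 = 2.5 months.
Program A: score 675 ≥ 600; DTI 40.7% > 40%; reserves 2.5 < 9 mo → does not qualify.
Program B: score 675 ≥ 600; DTI 40.7% > 40%; employment 19 ≥ 18 mo; reserves 2.5 < 6 mo → does not qualify.
Program C: score 675 ≥ 640; DTI 40.7% ≤ 43%; employment 19 ≥ 12 mo → qualifies.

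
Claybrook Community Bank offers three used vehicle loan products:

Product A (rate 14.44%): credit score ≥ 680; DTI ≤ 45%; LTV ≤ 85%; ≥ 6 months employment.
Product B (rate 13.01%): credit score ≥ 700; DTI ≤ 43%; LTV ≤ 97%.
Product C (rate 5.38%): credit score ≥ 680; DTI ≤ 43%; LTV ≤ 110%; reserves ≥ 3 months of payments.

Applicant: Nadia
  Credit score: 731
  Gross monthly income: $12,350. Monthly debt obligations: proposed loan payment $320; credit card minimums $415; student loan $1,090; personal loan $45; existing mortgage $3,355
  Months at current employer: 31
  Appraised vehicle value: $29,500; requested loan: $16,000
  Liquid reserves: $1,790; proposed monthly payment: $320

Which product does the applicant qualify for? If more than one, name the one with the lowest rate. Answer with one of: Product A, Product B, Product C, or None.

Product C

Total debts = (320 + 415 + 1,090 + 45 + 3,355) = 5,225; DTI = 5,225/12,350 = 42.3%.
LTV = 16,000/29,500 = 54.2%.
Reserves = 1,790/320 = 5.6 months.
Product A: score 731 ≥ 680; DTI 42.3% ≤ 45%; LTV 54.2% ≤ 85%; employment 31 ≥ 6 mo → qualifies.
Product B: score 731 ≥ 700; DTI 42.3% ≤ 43%; LTV 54.2% ≤ 97% → qualifies.
Product C: score 731 ≥ 680; DTI 42.3% ≤ 43%; LTV 54.2% ≤ 110%; reserves 5.6 ≥ 3 mo → qualifies.
Qualifying: Product A, Product B, Product C. Lowest rate is 5.38% → Product C.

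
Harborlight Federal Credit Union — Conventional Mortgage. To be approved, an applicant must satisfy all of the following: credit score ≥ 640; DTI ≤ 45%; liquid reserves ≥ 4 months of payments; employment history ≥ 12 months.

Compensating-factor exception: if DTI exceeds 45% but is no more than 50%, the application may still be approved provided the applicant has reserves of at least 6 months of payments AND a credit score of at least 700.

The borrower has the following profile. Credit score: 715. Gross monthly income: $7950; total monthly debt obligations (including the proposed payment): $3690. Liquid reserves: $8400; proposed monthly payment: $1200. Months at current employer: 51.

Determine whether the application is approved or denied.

Approved

Credit score 715 ≥ 640 (meets base)
DTI = 3,690/7,950 = 46.4% > 45% — standard DTI limit exceeded.
Reserves = 8,400/1,200 = 7.0 months ≥ 4
Employment 51 ≥ 12 months
DTI 46.4% is within the 45%–50% exception band; checking compensating factors.
Reserves 7.0 ≥ 6 months; credit score 715 ≥ 700.
Both override conditions satisfied; DTI exception granted.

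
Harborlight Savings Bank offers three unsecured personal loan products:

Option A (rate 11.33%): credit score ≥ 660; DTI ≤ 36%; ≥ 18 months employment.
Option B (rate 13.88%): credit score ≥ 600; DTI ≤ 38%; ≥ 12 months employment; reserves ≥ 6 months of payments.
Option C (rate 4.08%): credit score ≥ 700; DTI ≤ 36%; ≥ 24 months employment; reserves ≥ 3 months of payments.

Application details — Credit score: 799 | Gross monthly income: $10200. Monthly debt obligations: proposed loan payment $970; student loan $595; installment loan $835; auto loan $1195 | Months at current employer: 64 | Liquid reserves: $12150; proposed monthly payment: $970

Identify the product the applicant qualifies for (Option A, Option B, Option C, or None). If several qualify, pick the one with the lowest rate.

Total debts = (970 + 595 + 835 + 1,195) = 3,595; DTI = 3,595/10,200 = 35.2%.
Reserves = 12,150/970 = 12.5 months.
Option A: score 799 ≥ 660; DTI 35.2% ≤ 36%; employment 64 ≥ 18 mo → qualifies.
Option B: score 799 ≥ 600; DTI 35.2% ≤ 38%; employment 64 ≥ 12 mo; reserves 12.5 ≥ 6 mo → qualifies.
Option C: score 799 ≥ 700; DTI 35.2% ≤ 36%; employment 64 ≥ 24 mo; reserves 12.5 ≥ 3 mo → qualifies.
Qualifying: Option A, Option B, Option C. Lowest rate is 4.08% → Option C.

Option C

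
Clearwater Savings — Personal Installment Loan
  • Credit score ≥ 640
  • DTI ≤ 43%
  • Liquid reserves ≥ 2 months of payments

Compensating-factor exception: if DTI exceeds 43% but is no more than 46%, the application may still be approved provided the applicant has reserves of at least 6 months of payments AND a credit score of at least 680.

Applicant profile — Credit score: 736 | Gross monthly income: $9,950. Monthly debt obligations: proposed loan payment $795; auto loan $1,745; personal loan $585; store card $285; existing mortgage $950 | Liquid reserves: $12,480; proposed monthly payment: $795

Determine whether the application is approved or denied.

Approved

Credit score 736 ≥ 640 (meets base)
Total debts = (795 + 1,745 + 585 + 285 + 950) = 4,360. DTI: 4,360 ÷ 9,950 = 43.8%, over the 43% base limit.
Liquid reserves cover 12,480/795 = 15.7 months — ≥ 2 required
43.8% falls in the override range (43%–46%), so the compensating-factor test applies.
Reserves 15.7 ≥ 6 months; credit score 736 ≥ 680.
Both override conditions satisfied; DTI exception granted.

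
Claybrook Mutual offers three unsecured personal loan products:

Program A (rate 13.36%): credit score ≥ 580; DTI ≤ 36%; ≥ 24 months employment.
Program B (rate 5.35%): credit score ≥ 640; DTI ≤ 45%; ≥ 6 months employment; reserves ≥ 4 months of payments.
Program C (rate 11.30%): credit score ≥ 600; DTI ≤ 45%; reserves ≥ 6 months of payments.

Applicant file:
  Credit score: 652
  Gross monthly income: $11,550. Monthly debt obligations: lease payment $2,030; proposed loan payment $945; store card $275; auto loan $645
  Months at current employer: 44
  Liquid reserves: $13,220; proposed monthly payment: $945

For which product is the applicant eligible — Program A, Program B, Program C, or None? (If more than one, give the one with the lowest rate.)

Program B

Total debts = (2,030 + 945 + 275 + 645) = 3,895; DTI = 3,895/11,550 = 33.7%.
Reserves = 13,220/945 = 14.0 months.
Program A: score 652 ≥ 580; DTI 33.7% ≤ 36%; employment 44 ≥ 24 mo → qualifies.
Program B: score 652 ≥ 640; DTI 33.7% ≤ 45%; employment 44 ≥ 6 mo; reserves 14.0 ≥ 4 mo → qualifies.
Program C: score 652 ≥ 600; DTI 33.7% ≤ 45%; reserves 14.0 ≥ 6 mo → qualifies.
Qualifying: Program A, Program B, Program C. Lowest rate is 5.35% → Program B.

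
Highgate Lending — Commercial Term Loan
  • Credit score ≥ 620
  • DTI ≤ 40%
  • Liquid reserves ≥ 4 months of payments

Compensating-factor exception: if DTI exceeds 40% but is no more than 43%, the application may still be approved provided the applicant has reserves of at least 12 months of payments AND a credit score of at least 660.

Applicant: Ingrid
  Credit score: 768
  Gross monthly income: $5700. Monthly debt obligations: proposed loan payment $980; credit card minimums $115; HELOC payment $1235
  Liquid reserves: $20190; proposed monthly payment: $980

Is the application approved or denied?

Credit score 768 ≥ 620 (meets base)
Total debts = (980 + 115 + 1,235) = 2,330. DTI = 2,330/5,700 = 40.9% > 40% — standard DTI limit exceeded.
Reserves = 20,190/980 = 20.6 months ≥ 4
DTI 40.9% is within the 40%–43% exception band; checking compensating factors.
Reserves 20.6 ≥ 12 months; credit score 768 ≥ 660.
Both override conditions satisfied; DTI exception granted.

Approved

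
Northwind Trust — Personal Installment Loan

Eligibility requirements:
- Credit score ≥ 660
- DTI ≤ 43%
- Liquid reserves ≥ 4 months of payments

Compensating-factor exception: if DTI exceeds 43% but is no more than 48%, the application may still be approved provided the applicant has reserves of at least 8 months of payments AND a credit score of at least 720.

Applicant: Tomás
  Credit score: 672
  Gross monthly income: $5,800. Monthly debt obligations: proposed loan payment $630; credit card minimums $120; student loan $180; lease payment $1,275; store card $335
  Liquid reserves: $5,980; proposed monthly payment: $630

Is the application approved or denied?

Credit score 672 ≥ 660 (meets base)
Total debts = (630 + 120 + 180 + 1,275 + 335) = 2,540. DTI = 2,540/5,800 = 43.8% > 43% — standard DTI limit exceeded.
Reserves = 5,980/630 = 9.5 months ≥ 4
DTI 43.8% is within the 43%–48% exception band; checking compensating factors.
Reserves 9.5 ≥ 8 months; credit score 672 < 720.
Compensating-factor requirement not fully met.

Denied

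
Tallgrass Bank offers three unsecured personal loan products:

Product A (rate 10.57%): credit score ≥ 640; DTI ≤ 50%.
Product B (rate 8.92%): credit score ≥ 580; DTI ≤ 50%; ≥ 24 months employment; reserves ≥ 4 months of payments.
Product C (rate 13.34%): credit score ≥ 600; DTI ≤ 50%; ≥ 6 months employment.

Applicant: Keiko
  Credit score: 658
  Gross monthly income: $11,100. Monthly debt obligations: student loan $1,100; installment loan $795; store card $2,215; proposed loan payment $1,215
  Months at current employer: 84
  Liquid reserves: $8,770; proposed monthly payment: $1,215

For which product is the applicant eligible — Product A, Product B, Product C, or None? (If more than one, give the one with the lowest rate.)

Total debts = (1,100 + 795 + 2,215 + 1,215) = 5,325; DTI = 5,325/11,100 = 48%.
Reserves = 8,770/1,215 = 7.2 months.
Product A: score 658 ≥ 640; DTI 48% ≤ 50% → qualifies.
Product B: score 658 ≥ 580; DTI 48% ≤ 50%; employment 84 ≥ 24 mo; reserves 7.2 ≥ 4 mo → qualifies.
Product C: score 658 ≥ 600; DTI 48% ≤ 50%; employment 84 ≥ 6 mo → qualifies.
Qualifying: Product A, Product B, Product C. Lowest rate is 8.92% → Product B.

Product B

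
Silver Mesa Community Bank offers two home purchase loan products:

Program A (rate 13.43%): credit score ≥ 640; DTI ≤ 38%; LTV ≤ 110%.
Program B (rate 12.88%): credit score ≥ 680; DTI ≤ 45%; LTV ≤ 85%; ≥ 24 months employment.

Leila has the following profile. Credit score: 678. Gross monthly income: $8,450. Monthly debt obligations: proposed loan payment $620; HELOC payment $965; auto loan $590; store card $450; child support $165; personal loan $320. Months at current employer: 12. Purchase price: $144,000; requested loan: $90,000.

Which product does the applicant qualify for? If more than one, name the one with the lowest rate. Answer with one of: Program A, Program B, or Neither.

Total debts = (620 + 965 + 590 + 450 + 165 + 320) = 3,110; DTI = 3,110/8,450 = 36.8%.
LTV = 90,000/144,000 = 62.5%.
Program A: score 678 ≥ 640; DTI 36.8% ≤ 38%; LTV 62.5% ≤ 110% → qualifies.
Program B: score 678 < 680; DTI 36.8% ≤ 45%; LTV 62.5% ≤ 85%; employment 12 < 24 mo → does not qualify.

Program A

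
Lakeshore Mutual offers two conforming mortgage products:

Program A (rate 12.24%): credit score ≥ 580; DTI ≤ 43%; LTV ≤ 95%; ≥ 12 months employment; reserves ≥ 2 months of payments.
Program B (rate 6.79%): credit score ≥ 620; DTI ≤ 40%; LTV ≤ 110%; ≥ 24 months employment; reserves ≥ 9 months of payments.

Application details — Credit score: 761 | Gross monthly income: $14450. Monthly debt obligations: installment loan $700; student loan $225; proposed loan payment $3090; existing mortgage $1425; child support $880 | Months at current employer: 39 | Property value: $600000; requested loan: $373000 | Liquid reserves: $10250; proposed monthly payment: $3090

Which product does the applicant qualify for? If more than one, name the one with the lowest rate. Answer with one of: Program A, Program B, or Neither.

Total debts = (700 + 225 + 3,090 + 1,425 + 880) = 6,320; DTI = 6,320/14,450 = 43.7%.
LTV = 373,000/600,000 = 62.2%.
Reserves = 10,250/3,090 = 3.3 months.
Program A: score 761 ≥ 580; DTI 43.7% > 43%; LTV 62.2% ≤ 95%; employment 39 ≥ 12 mo; reserves 3.3 ≥ 2 mo → does not qualify.
Program B: score 761 ≥ 620; DTI 43.7% > 40%; LTV 62.2% ≤ 110%; employment 39 ≥ 24 mo; reserves 3.3 < 9 mo → does not qualify.

Neither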